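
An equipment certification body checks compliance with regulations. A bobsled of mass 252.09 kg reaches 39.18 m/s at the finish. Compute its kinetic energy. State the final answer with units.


KE = 0.5 * m * v^2
KE = 0.5 * 252.09 * 39.18^2
KE = 0.5 * 252.09 * 1535.0724 = 193488.2007 J

193488.2007 J


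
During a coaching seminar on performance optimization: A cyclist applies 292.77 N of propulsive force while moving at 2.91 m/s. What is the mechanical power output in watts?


P = F * v
P = 292.77 * 2.91
P = 851.9607 W

851.9607 W


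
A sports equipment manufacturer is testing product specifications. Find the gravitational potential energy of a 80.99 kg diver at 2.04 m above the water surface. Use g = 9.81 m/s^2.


PE = m * g * h
PE = 80.99 * 9.81 * 2.04
PE = 794.5119 * 2.04 = 1620.8043 J

1620.8043 J


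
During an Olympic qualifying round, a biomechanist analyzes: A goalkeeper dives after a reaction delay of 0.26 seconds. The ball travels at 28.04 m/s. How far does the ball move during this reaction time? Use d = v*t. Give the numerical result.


d = v * t
d = 28.04 * 0.26
d = 7.2904 m

7.2904 m


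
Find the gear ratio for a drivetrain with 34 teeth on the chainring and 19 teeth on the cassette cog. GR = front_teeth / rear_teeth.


GR = front_teeth / rear_teeth
GR = 34 / 19
GR = 1.7895

1.7895


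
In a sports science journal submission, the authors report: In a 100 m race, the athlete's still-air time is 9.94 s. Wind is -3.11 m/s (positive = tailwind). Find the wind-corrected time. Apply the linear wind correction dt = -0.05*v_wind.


dt = -0.05 * v_wind = -0.05 * -3.11 = 0.1555 s
t_corrected = t_still + dt = 9.94 + (0.1555)
t_corrected = 10.0955 s

10.0955 s


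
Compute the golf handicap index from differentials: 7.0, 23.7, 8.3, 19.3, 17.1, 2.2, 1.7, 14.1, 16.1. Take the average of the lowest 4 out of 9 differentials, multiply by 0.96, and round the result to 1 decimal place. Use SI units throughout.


All differentials: 7.0, 23.7, 8.3, 19.3, 17.1, 2.2, 1.7, 14.1, 16.1
Sorted: 1.7, 2.2, 7.0, 8.3, 14.1, 16.1, 17.1, 19.3, 23.7
Best 4: 1.7, 2.2, 7.0, 8.3
Average of best = 19.2 / 4 = 4.8
Raw index = 4.8 * 0.96 = 4.608
Handicap index = round(4.608, 1) = 4.6

4.6


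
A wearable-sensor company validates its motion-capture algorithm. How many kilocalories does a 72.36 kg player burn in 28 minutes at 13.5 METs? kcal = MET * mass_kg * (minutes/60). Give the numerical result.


kcal = MET * mass * time_hr
Convert time: 28 min = 0.4667 hr
kcal = 13.5 * 72.36 * 0.4667
kcal = 455.868 kcal

455.868 kcal


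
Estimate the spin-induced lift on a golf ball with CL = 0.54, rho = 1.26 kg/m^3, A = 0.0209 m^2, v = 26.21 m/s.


FM = 0.5 * CL * rho * A * v^2
FM = 0.5 * 0.54 * 1.26 * 0.0209 * 26.21^2
v^2 = 686.9641
FM = 0.5 * 0.54 * 1.26 * 0.0209 * 686.9641 = 4.8844 N

4.8844 N


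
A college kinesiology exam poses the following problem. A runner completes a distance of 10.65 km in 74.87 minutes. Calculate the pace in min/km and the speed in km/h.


Pace = time / distance = 74.87 min / 10.65 km = 7.03 min/km
Speed = distance / time_in_hours = 10.65 / 1.2478 hr
Speed = 8.5348 km/h

7.03 min/km, 8.5348 km/h


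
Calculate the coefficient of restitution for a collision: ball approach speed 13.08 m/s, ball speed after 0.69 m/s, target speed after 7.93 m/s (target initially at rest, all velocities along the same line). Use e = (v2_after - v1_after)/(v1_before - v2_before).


e = (v2_after - v1_after) / (v1_before - v2_before)
Numerator = 7.93 - 0.69 = 7.24
Denominator = 13.08 - 0 = 13.08
e = 7.24 / 13.08 = 0.5535

0.5535


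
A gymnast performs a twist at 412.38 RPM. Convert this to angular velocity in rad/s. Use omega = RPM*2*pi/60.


omega = RPM * 2 * pi / 60
omega = 412.38 * 2 * 3.14159 / 60
omega = 2591.06 / 60 = 43.1843 rad/s

43.1843 rad/s


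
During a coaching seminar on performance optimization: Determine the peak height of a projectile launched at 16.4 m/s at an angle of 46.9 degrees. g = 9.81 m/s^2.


H = (v*sin(theta))^2 / (2*g)
vy = v*sin(theta) = 16.4 * sin(46.9 deg) = 11.9747 m/s
H = vy^2 / (2*g) = 143.3925 / (2*9.81)
H = 143.3925 / 19.62 = 7.3085 m

7.3085 m


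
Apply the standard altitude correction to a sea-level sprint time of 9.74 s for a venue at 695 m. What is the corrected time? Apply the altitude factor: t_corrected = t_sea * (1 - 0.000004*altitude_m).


Correction factor = 1 - 0.000004 * 695 = 0.99722
t_corrected = t_sea * factor = 9.74 * 0.99722
t_corrected = 9.7129 s

9.7129 s


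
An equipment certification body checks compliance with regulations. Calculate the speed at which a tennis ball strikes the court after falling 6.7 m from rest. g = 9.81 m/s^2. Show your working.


v = sqrt(2 * g * h)
v = sqrt(2 * 9.81 * 6.7)
v = sqrt(131.454) = 11.4653 m/s

11.4653 m/s


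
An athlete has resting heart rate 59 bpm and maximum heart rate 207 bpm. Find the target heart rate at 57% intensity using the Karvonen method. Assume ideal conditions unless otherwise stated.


Target = HRrest + pct*(HRmax - HRrest)
Heart rate reserve = HRmax - HRrest = 207 - 59 = 148 bpm
Fraction = 57% = 0.57
Target = 59 + 0.57 * 148
Target = 59 + 84.36 = 143.36 bpm

143.36 bpm


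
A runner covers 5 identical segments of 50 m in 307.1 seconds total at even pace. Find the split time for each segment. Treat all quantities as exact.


Split time = total_time / n_laps = 307.1 / 5
Split time = 61.42 s per lap

61.42 s


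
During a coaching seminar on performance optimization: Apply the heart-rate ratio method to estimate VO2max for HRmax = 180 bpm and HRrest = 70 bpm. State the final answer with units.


VO2max = 15.3 * HRmax / HRrest
VO2max = 15.3 * 180 / 70
VO2max = 2754 / 70 = 39.3429 mL/kg/min

39.3429 mL/kg/min


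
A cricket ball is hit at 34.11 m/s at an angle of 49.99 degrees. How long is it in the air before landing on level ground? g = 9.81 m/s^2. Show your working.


T = 2*v*sin(theta)/g
sin(theta) = sin(49.99 deg) = 0.7659
T = 2*34.11*0.7659 / 9.81
T = 52.2519 / 9.81 = 5.3264 s

5.3264 s


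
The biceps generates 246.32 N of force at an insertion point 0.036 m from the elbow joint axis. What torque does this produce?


tau = F * d
tau = 246.32 * 0.036
tau = 8.8675 N*m

8.8675 N*m


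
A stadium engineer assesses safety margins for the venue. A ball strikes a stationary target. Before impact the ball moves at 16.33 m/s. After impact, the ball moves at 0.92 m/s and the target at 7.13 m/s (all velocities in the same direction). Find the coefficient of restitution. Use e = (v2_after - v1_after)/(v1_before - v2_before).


e = (v2_after - v1_after) / (v1_before - v2_before)
Numerator = 7.13 - 0.92 = 6.21
Denominator = 16.33 - 0 = 16.33
e = 6.21 / 16.33 = 0.3803

0.3803


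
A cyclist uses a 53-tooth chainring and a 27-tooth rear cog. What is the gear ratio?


GR = front_teeth / rear_teeth
GR = 53 / 27
GR = 1.963

1.963


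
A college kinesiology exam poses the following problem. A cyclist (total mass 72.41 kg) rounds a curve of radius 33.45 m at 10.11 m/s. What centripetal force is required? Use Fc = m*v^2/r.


Fc = m * v^2 / r
v^2 = 10.11^2 = 102.2121
Fc = 72.41 * 102.2121 / 33.45
Fc = 7401.1782 / 33.45 = 221.2609 N

221.2609 N


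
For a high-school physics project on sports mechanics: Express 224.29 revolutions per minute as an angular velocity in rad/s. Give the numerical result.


omega = RPM * 2 * pi / 60
omega = 224.29 * 2 * 3.14159 / 60
omega = 1409.2556 / 60 = 23.4876 rad/s

23.4876 rad/s


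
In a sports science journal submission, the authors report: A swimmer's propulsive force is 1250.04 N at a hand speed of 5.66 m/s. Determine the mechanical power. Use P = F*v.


P = F * v
P = 1250.04 * 5.66
P = 7075.2264 W

7075.2264 W


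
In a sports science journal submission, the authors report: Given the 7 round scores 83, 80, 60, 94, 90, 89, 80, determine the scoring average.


Average = sum / n
Sum = 576
Average = 576 / 7 = 82.2857

82.2857


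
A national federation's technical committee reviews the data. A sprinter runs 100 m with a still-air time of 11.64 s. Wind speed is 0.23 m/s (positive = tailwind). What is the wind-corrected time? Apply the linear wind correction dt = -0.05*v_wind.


dt = -0.05 * v_wind = -0.05 * 0.23 = -0.0115 s
t_corrected = t_still + dt = 11.64 + (-0.0115)
t_corrected = 11.6285 s

11.6285 s


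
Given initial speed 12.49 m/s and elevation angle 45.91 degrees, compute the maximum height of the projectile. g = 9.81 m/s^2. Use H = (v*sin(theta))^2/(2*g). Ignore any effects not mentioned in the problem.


H = (v*sin(theta))^2 / (2*g)
vy = v*sin(theta) = 12.49 * sin(45.91 deg) = 8.9709 m/s
H = vy^2 / (2*g) = 80.4773 / (2*9.81)
H = 80.4773 / 19.62 = 4.1018 m

4.1018 m


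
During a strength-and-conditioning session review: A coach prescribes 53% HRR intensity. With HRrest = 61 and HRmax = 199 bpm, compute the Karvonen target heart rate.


Target = HRrest + pct*(HRmax - HRrest)
Heart rate reserve = HRmax - HRrest = 199 - 61 = 138 bpm
Fraction = 53% = 0.53
Target = 61 + 0.53 * 138
Target = 61 + 73.14 = 134.14 bpm

134.14 bpm


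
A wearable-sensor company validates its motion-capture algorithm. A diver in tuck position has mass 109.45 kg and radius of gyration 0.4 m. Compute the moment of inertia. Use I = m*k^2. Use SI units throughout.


I = m * k^2
I = 109.45 * 0.4^2
I = 109.45 * 0.16 = 17.512 kg*m^2

17.512 kg*m^2


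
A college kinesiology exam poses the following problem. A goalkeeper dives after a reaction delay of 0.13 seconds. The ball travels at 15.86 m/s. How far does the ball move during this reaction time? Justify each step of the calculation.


d = v * t
d = 15.86 * 0.13
d = 2.0618 m

2.0618 m


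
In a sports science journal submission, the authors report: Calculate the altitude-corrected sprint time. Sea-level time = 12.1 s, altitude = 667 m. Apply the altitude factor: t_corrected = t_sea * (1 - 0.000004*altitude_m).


Correction factor = 1 - 0.000004 * 667 = 0.997332
t_corrected = t_sea * factor = 12.1 * 0.997332
t_corrected = 12.0677 s

12.0677 s


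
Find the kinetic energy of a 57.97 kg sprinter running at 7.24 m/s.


KE = 0.5 * m * v^2
KE = 0.5 * 57.97 * 7.24^2
KE = 0.5 * 57.97 * 52.4176 = 1519.3241 J

1519.3241 J


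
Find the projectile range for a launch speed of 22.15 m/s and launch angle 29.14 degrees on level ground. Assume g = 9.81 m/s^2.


R = v^2 * sin(2*theta) / g
Convert angle to radians: theta = 29.14 deg = 0.5086 rad
sin(2*theta) = sin(1.0172) = 0.8506
R = 22.15^2 * 0.8506 / 9.81
R = 490.6225 * 0.8506 / 9.81 = 42.542 m

42.542 m


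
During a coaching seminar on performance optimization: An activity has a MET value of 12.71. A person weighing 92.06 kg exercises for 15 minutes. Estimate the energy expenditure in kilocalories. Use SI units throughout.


kcal = MET * mass * time_hr
Convert time: 15 min = 0.25 hr
kcal = 12.71 * 92.06 * 0.25
kcal = 292.5207 kcal

292.5207 kcal


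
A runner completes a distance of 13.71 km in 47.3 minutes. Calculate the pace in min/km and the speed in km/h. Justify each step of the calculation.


Pace = time / distance = 47.3 min / 13.71 km = 3.45 min/km
Speed = distance / time_in_hours = 13.71 / 0.7883 hr
Speed = 17.3911 km/h

3.45 min/km, 17.3911 km/h


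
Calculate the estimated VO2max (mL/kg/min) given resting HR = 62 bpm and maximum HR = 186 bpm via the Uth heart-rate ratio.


VO2max = 15.3 * HRmax / HRrest
VO2max = 15.3 * 186 / 62
VO2max = 2845.8 / 62 = 45.9 mL/kg/min

45.9 mL/kg/min


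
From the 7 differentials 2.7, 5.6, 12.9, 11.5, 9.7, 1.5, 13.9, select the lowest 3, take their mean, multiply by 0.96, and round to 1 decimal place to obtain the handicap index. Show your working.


All differentials: 2.7, 5.6, 12.9, 11.5, 9.7, 1.5, 13.9
Sorted: 1.5, 2.7, 5.6, 9.7, 11.5, 12.9, 13.9
Best 3: 1.5, 2.7, 5.6
Average of best = 9.8 / 3 = 3.2667
Raw index = 3.2667 * 0.96 = 3.136
Handicap index = round(3.136, 1) = 3.1

3.1


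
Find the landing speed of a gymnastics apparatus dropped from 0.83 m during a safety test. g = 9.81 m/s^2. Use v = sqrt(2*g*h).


v = sqrt(2 * g * h)
v = sqrt(2 * 9.81 * 0.83)
v = sqrt(16.2846) = 4.0354 m/s

4.0354 m/s


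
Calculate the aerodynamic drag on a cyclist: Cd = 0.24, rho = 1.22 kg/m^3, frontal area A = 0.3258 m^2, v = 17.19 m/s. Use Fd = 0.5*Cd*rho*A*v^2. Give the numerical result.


Fd = 0.5 * Cd * rho * A * v^2
Fd = 0.5 * 0.24 * 1.22 * 0.3258 * 17.19^2
v^2 = 295.4961
Fd = 0.5 * 0.24 * 1.22 * 0.3258 * 295.4961 = 14.0943 N

14.0943 N


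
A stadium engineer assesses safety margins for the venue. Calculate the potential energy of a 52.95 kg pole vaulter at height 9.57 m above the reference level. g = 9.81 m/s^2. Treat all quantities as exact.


PE = m * g * h
PE = 52.95 * 9.81 * 9.57
PE = 519.4395 * 9.57 = 4971.036 J

4971.036 J


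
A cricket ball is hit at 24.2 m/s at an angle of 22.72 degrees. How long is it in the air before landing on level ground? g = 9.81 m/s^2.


T = 2*v*sin(theta)/g
sin(theta) = sin(22.72 deg) = 0.3862
T = 2*24.2*0.3862 / 9.81
T = 18.6934 / 9.81 = 1.9055 s

1.9055 s


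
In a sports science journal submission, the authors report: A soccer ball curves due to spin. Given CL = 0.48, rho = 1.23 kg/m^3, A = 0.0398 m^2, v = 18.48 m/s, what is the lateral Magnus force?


FM = 0.5 * CL * rho * A * v^2
FM = 0.5 * 0.48 * 1.23 * 0.0398 * 18.48^2
v^2 = 341.5104
FM = 0.5 * 0.48 * 1.23 * 0.0398 * 341.5104 = 4.0124 N

4.0124 N


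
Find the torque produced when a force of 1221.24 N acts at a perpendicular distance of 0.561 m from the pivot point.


tau = F * d
tau = 1221.24 * 0.561
tau = 685.1156 N*m

685.1156 N*m


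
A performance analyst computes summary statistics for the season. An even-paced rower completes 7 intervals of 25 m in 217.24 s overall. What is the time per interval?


Split time = total_time / n_laps = 217.24 / 7
Split time = 31.0343 s per lap

31.0343 s


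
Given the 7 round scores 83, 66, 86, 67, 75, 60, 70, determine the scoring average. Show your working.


Average = sum / n
Sum = 507
Average = 507 / 7 = 72.4286

72.4286


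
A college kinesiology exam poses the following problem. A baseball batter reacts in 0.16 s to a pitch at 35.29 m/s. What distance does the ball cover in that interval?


d = v * t
d = 35.29 * 0.16
d = 5.6464 m

5.6464 m


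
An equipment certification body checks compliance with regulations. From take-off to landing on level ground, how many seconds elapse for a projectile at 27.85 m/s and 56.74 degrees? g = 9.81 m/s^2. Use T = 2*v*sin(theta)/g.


T = 2*v*sin(theta)/g
sin(theta) = sin(56.74 deg) = 0.8362
T = 2*27.85*0.8362 / 9.81
T = 46.5758 / 9.81 = 4.7478 s

4.7478 s


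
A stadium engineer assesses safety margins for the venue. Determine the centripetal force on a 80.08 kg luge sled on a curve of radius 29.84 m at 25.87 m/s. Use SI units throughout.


Fc = m * v^2 / r
v^2 = 25.87^2 = 669.2569
Fc = 80.08 * 669.2569 / 29.84
Fc = 53594.0926 / 29.84 = 1796.0487 N

1796.0487 N


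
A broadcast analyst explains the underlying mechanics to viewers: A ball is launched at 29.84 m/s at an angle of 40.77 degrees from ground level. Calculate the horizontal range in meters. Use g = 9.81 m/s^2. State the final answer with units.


R = v^2 * sin(2*theta) / g
Convert angle to radians: theta = 40.77 deg = 0.7116 rad
sin(2*theta) = sin(1.4231) = 0.9891
R = 29.84^2 * 0.9891 / 9.81
R = 890.4256 * 0.9891 / 9.81 = 89.7795 m

89.7795 m


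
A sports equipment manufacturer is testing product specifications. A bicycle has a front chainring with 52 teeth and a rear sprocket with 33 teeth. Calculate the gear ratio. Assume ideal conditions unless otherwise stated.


GR = front_teeth / rear_teeth
GR = 52 / 33
GR = 1.5758

1.5758


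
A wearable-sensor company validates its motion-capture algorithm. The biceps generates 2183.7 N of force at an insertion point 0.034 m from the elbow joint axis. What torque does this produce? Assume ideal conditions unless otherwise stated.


tau = F * d
tau = 2183.7 * 0.034
tau = 74.2458 N*m

74.2458 N*m


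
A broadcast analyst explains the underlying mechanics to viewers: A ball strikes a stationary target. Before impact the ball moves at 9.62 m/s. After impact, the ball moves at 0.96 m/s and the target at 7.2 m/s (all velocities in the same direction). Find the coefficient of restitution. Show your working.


e = (v2_after - v1_after) / (v1_before - v2_before)
Numerator = 7.2 - 0.96 = 6.24
Denominator = 9.62 - 0 = 9.62
e = 6.24 / 9.62 = 0.6486

0.6486


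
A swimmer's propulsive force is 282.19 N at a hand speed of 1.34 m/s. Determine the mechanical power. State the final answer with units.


P = F * v
P = 282.19 * 1.34
P = 378.1346 W

378.1346 W


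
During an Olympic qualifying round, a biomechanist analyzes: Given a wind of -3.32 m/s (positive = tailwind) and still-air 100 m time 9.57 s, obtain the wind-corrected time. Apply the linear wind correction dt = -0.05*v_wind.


dt = -0.05 * v_wind = -0.05 * -3.32 = 0.166 s
t_corrected = t_still + dt = 9.57 + (0.166)
t_corrected = 9.736 s

9.736 s


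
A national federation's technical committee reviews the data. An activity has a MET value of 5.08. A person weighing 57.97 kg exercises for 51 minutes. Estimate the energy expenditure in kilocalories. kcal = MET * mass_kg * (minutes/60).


kcal = MET * mass * time_hr
Convert time: 51 min = 0.85 hr
kcal = 5.08 * 57.97 * 0.85
kcal = 250.3145 kcal

250.3145 kcal


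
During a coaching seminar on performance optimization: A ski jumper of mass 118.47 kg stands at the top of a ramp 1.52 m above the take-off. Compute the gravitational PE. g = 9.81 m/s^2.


PE = m * g * h
PE = 118.47 * 9.81 * 1.52
PE = 1162.1907 * 1.52 = 1766.5299 J

1766.5299 J


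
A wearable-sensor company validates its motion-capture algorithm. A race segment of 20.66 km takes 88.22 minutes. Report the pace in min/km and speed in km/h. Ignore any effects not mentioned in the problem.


Pace = time / distance = 88.22 min / 20.66 km = 4.2701 min/km
Speed = distance / time_in_hours = 20.66 / 1.4703 hr
Speed = 14.0512 km/h

4.2701 min/km, 14.0512 km/h


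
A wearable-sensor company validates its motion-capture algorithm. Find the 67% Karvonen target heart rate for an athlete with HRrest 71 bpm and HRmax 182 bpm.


Target = HRrest + pct*(HRmax - HRrest)
Heart rate reserve = HRmax - HRrest = 182 - 71 = 111 bpm
Fraction = 67% = 0.67
Target = 71 + 0.67 * 111
Target = 71 + 74.37 = 145.37 bpm

145.37 bpm


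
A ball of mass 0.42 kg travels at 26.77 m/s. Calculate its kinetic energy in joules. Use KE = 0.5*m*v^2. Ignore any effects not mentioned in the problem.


KE = 0.5 * m * v^2
KE = 0.5 * 0.42 * 26.77^2
KE = 0.5 * 0.42 * 716.6329 = 150.4929 J

150.4929 J


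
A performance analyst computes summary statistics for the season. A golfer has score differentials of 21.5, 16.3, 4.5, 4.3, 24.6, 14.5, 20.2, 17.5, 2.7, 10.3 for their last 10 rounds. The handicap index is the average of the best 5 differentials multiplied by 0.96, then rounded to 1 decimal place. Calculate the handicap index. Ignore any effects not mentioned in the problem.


All differentials: 21.5, 16.3, 4.5, 4.3, 24.6, 14.5, 20.2, 17.5, 2.7, 10.3
Sorted: 2.7, 4.3, 4.5, 10.3, 14.5, 16.3, 17.5, 20.2, 21.5, 24.6
Best 5: 2.7, 4.3, 4.5, 10.3, 14.5
Average of best = 36.3 / 5 = 7.26
Raw index = 7.26 * 0.96 = 6.9696
Handicap index = round(6.9696, 1) = 7.0

7.0


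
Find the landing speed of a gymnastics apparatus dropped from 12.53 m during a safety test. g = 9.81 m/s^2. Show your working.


v = sqrt(2 * g * h)
v = sqrt(2 * 9.81 * 12.53)
v = sqrt(245.8386) = 15.6792 m/s

15.6792 m/s


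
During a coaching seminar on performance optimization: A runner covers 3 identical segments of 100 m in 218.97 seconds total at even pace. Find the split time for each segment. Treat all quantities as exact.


Split time = total_time / n_laps = 218.97 / 3
Split time = 72.99 s per lap

72.99 s


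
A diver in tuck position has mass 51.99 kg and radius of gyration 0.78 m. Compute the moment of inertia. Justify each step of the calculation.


I = m * k^2
I = 51.99 * 0.78^2
I = 51.99 * 0.6084 = 31.6307 kg*m^2

31.6307 kg*m^2


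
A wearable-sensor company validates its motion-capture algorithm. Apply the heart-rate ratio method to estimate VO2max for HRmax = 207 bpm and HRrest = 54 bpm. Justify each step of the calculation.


VO2max = 15.3 * HRmax / HRrest
VO2max = 15.3 * 207 / 54
VO2max = 3167.1 / 54 = 58.65 mL/kg/min

58.65 mL/kg/min


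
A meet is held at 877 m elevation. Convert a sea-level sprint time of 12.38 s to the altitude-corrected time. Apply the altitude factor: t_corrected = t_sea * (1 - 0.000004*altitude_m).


Correction factor = 1 - 0.000004 * 877 = 0.996492
t_corrected = t_sea * factor = 12.38 * 0.996492
t_corrected = 12.3366 s

12.3366 s


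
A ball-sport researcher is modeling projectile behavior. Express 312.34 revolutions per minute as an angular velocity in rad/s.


omega = RPM * 2 * pi / 60
omega = 312.34 * 2 * 3.14159 / 60
omega = 1962.4901 / 60 = 32.7082 rad/s

32.7082 rad/s


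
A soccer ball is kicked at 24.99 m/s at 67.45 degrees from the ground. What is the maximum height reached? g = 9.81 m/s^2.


H = (v*sin(theta))^2 / (2*g)
vy = v*sin(theta) = 24.99 * sin(67.45 deg) = 23.0794 m/s
H = vy^2 / (2*g) = 532.6585 / (2*9.81)
H = 532.6585 / 19.62 = 27.1488 m

27.1488 m


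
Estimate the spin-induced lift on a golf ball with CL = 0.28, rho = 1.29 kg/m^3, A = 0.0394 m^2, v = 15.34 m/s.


FM = 0.5 * CL * rho * A * v^2
FM = 0.5 * 0.28 * 1.29 * 0.0394 * 15.34^2
v^2 = 235.3156
FM = 0.5 * 0.28 * 1.29 * 0.0394 * 235.3156 = 1.6744 N

1.6744 N


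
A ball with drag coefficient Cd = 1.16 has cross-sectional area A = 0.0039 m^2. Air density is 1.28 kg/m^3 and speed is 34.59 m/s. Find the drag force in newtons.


Fd = 0.5 * Cd * rho * A * v^2
Fd = 0.5 * 1.16 * 1.28 * 0.0039 * 34.59^2
v^2 = 1196.4681
Fd = 0.5 * 1.16 * 1.28 * 0.0039 * 1196.4681 = 3.4642 N

3.4642 N


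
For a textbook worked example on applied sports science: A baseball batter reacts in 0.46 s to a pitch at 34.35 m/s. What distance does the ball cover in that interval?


d = v * t
d = 34.35 * 0.46
d = 15.801 m

15.801 m


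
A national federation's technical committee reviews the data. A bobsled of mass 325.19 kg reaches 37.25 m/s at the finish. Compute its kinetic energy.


KE = 0.5 * m * v^2
KE = 0.5 * 325.19 * 37.25^2
KE = 0.5 * 325.19 * 1387.5625 = 225610.7247 J

225610.7247 J


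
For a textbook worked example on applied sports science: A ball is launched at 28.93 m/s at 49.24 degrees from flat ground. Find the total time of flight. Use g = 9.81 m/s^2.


T = 2*v*sin(theta)/g
sin(theta) = sin(49.24 deg) = 0.7575
T = 2*28.93*0.7575 / 9.81
T = 43.8261 / 9.81 = 4.4675 s

4.4675 s


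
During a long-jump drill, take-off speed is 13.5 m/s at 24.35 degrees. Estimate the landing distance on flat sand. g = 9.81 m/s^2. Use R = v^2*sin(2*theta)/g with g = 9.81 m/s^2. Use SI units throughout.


R = v^2 * sin(2*theta) / g
Convert angle to radians: theta = 24.35 deg = 0.425 rad
sin(2*theta) = sin(0.85) = 0.7513
R = 13.5^2 * 0.7513 / 9.81
R = 182.25 * 0.7513 / 9.81 = 13.957 m

13.957 m


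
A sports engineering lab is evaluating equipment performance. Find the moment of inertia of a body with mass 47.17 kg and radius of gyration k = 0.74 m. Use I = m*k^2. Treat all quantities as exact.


I = m * k^2
I = 47.17 * 0.74^2
I = 47.17 * 0.5476 = 25.8303 kg*m^2

25.8303 kg*m^2


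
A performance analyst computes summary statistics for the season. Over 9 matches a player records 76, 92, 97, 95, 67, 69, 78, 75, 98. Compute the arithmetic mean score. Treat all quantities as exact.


Average = sum / n
Sum = 747
Average = 747 / 9 = 83

83


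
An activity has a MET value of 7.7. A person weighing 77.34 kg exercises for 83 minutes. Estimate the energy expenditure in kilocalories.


kcal = MET * mass * time_hr
Convert time: 83 min = 1.3833 hr
kcal = 7.7 * 77.34 * 1.3833
kcal = 823.7999 kcal

823.7999 kcal


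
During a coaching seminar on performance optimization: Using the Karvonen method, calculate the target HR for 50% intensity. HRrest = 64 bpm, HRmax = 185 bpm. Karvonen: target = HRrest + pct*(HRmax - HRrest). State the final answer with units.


Target = HRrest + pct*(HRmax - HRrest)
Heart rate reserve = HRmax - HRrest = 185 - 64 = 121 bpm
Fraction = 50% = 0.5
Target = 64 + 0.5 * 121
Target = 64 + 60.5 = 124.5 bpm

124.5 bpm


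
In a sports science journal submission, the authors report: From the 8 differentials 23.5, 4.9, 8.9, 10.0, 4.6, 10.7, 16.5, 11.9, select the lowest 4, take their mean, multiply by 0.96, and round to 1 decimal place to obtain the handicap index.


All differentials: 23.5, 4.9, 8.9, 10.0, 4.6, 10.7, 16.5, 11.9
Sorted: 4.6, 4.9, 8.9, 10.0, 10.7, 11.9, 16.5, 23.5
Best 4: 4.6, 4.9, 8.9, 10.0
Average of best = 28.4 / 4 = 7.1
Raw index = 7.1 * 0.96 = 6.816
Handicap index = round(6.816, 1) = 6.8

6.8


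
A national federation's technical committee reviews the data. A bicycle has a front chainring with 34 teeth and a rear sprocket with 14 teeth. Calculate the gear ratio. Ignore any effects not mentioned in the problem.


GR = front_teeth / rear_teeth
GR = 34 / 14
GR = 2.4286

2.4286


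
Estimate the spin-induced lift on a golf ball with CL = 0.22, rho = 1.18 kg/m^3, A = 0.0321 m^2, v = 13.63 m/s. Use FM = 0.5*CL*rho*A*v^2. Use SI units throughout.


FM = 0.5 * CL * rho * A * v^2
FM = 0.5 * 0.22 * 1.18 * 0.0321 * 13.63^2
v^2 = 185.7769
FM = 0.5 * 0.22 * 1.18 * 0.0321 * 185.7769 = 0.7741 N

0.7741 N


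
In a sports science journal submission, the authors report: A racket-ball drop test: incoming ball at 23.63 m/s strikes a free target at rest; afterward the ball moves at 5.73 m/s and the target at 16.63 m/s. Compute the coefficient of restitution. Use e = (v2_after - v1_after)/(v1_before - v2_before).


e = (v2_after - v1_after) / (v1_before - v2_before)
Numerator = 16.63 - 5.73 = 10.9
Denominator = 23.63 - 0 = 23.63
e = 10.9 / 23.63 = 0.4613

0.4613


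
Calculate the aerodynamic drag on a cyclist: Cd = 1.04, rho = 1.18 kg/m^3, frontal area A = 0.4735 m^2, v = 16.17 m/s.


Fd = 0.5 * Cd * rho * A * v^2
Fd = 0.5 * 1.04 * 1.18 * 0.4735 * 16.17^2
v^2 = 261.4689
Fd = 0.5 * 1.04 * 1.18 * 0.4735 * 261.4689 = 75.9671 N

75.9671 N


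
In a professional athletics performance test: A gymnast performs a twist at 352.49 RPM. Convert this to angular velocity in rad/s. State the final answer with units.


omega = RPM * 2 * pi / 60
omega = 352.49 * 2 * 3.14159 / 60
omega = 2214.76 / 60 = 36.9127 rad/s

36.9127 rad/s


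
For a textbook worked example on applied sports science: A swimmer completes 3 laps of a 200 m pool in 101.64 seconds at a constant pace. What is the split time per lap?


Split time = total_time / n_laps = 101.64 / 3
Split time = 33.88 s per lap

33.88 s


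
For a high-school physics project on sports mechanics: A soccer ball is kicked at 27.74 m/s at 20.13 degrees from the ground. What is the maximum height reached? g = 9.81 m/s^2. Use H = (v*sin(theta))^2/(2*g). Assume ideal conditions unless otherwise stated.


H = (v*sin(theta))^2 / (2*g)
vy = v*sin(theta) = 27.74 * sin(20.13 deg) = 9.5468 m/s
H = vy^2 / (2*g) = 91.1406 / (2*9.81)
H = 91.1406 / 19.62 = 4.6453 m

4.6453 m


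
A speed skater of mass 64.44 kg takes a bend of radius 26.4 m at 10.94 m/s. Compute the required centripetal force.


Fc = m * v^2 / r
v^2 = 10.94^2 = 119.6836
Fc = 64.44 * 119.6836 / 26.4
Fc = 7712.4112 / 26.4 = 292.1368 N

292.1368 N


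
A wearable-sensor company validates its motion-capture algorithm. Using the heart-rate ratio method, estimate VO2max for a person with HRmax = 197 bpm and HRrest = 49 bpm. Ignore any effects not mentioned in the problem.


VO2max = 15.3 * HRmax / HRrest
VO2max = 15.3 * 197 / 49
VO2max = 3014.1 / 49 = 61.5122 mL/kg/min

61.5122 mL/kg/min


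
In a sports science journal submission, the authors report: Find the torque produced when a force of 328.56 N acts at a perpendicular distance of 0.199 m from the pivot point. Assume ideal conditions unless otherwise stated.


tau = F * d
tau = 328.56 * 0.199
tau = 65.3834 N*m

65.3834 N*m


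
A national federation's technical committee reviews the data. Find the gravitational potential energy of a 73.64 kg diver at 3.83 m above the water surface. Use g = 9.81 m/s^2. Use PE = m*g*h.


PE = m * g * h
PE = 73.64 * 9.81 * 3.83
PE = 722.4084 * 3.83 = 2766.8242 J

2766.8242 J


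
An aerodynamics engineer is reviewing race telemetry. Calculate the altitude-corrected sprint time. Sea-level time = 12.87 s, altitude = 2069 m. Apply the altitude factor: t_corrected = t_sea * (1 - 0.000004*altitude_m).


Correction factor = 1 - 0.000004 * 2069 = 0.991724
t_corrected = t_sea * factor = 12.87 * 0.991724
t_corrected = 12.7635 s

12.7635 s


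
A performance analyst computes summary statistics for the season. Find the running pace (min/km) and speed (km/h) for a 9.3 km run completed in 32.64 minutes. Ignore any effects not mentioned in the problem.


Pace = time / distance = 32.64 min / 9.3 km = 3.5097 min/km
Speed = distance / time_in_hours = 9.3 / 0.544 hr
Speed = 17.0956 km/h

3.5097 min/km, 17.0956 km/h


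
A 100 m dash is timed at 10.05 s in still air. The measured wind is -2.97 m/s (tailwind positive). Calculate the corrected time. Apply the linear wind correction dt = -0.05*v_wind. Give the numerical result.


dt = -0.05 * v_wind = -0.05 * -2.97 = 0.1485 s
t_corrected = t_still + dt = 10.05 + (0.1485)
t_corrected = 10.1985 s

10.1985 s


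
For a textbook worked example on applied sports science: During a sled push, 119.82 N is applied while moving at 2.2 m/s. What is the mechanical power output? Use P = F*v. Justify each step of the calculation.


P = F * v
P = 119.82 * 2.2
P = 263.604 W

263.604 W


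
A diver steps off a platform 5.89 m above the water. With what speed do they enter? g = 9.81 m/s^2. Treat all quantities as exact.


v = sqrt(2 * g * h)
v = sqrt(2 * 9.81 * 5.89)
v = sqrt(115.5618) = 10.75 m/s

10.75 m/s


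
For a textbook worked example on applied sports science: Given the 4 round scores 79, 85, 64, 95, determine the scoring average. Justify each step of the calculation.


Average = sum / n
Sum = 323
Average = 323 / 4 = 80.75

80.75


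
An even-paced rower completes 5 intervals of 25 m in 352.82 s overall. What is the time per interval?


Split time = total_time / n_laps = 352.82 / 5
Split time = 70.564 s per lap

70.564 s


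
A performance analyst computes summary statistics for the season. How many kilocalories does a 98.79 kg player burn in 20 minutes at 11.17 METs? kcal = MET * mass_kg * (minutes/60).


kcal = MET * mass * time_hr
Convert time: 20 min = 0.3333 hr
kcal = 11.17 * 98.79 * 0.3333
kcal = 367.8281 kcal

367.8281 kcal


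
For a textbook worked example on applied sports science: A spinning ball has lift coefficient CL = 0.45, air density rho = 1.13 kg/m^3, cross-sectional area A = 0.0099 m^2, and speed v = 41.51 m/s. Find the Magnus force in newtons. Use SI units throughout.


FM = 0.5 * CL * rho * A * v^2
FM = 0.5 * 0.45 * 1.13 * 0.0099 * 41.51^2
v^2 = 1723.0801
FM = 0.5 * 0.45 * 1.13 * 0.0099 * 1723.0801 = 4.3371 N

4.3371 N


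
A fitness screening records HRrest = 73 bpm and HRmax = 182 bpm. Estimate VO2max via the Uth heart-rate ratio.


VO2max = 15.3 * HRmax / HRrest
VO2max = 15.3 * 182 / 73
VO2max = 2784.6 / 73 = 38.1452 mL/kg/min

38.1452 mL/kg/min


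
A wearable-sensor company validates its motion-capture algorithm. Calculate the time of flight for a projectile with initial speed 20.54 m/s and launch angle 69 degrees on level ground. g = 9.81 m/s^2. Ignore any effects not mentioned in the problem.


T = 2*v*sin(theta)/g
sin(theta) = sin(69 deg) = 0.9336
T = 2*20.54*0.9336 / 9.81
T = 38.3515 / 9.81 = 3.9094 s

3.9094 s


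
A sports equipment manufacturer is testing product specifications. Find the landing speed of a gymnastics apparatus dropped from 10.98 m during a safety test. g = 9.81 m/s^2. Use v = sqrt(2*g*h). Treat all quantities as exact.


v = sqrt(2 * g * h)
v = sqrt(2 * 9.81 * 10.98)
v = sqrt(215.4276) = 14.6775 m/s

14.6775 m/s


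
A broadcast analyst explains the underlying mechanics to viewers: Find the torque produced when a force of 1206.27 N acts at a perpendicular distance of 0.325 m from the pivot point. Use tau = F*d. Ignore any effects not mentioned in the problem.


tau = F * d
tau = 1206.27 * 0.325
tau = 392.0378 N*m

392.0378 N*m


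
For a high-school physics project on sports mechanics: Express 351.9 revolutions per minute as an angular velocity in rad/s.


omega = RPM * 2 * pi / 60
omega = 351.9 * 2 * 3.14159 / 60
omega = 2211.0529 / 60 = 36.8509 rad/s

36.8509 rad/s


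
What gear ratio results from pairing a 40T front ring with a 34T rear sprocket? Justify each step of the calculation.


GR = front_teeth / rear_teeth
GR = 40 / 34
GR = 1.1765

1.1765


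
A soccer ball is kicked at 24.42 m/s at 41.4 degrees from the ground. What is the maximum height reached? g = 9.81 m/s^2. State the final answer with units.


H = (v*sin(theta))^2 / (2*g)
vy = v*sin(theta) = 24.42 * sin(41.4 deg) = 16.1492 m/s
H = vy^2 / (2*g) = 260.7978 / (2*9.81)
H = 260.7978 / 19.62 = 13.2924 m

13.2924 m


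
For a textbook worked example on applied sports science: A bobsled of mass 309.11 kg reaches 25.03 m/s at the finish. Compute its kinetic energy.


KE = 0.5 * m * v^2
KE = 0.5 * 309.11 * 25.03^2
KE = 0.5 * 309.11 * 626.5009 = 96828.8466 J

96828.8466 J


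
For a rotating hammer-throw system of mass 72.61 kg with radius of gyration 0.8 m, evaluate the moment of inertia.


I = m * k^2
I = 72.61 * 0.8^2
I = 72.61 * 0.64 = 46.4704 kg*m^2

46.4704 kg*m^2


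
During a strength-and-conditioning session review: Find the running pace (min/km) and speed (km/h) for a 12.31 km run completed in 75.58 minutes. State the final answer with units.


Pace = time / distance = 75.58 min / 12.31 km = 6.1397 min/km
Speed = distance / time_in_hours = 12.31 / 1.2597 hr
Speed = 9.7724 km/h

6.1397 min/km, 9.7724 km/h


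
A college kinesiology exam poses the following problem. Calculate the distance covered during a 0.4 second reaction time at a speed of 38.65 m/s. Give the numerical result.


d = v * t
d = 38.65 * 0.4
d = 15.46 m

15.46 m


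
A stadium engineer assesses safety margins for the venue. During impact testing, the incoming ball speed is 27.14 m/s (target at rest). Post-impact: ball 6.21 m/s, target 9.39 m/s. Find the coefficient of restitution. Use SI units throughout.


e = (v2_after - v1_after) / (v1_before - v2_before)
Numerator = 9.39 - 6.21 = 3.18
Denominator = 27.14 - 0 = 27.14
e = 3.18 / 27.14 = 0.1172

0.1172


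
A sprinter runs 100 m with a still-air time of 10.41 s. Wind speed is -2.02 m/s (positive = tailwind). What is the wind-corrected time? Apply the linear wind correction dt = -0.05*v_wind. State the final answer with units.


dt = -0.05 * v_wind = -0.05 * -2.02 = 0.101 s
t_corrected = t_still + dt = 10.41 + (0.101)
t_corrected = 10.511 s

10.511 s


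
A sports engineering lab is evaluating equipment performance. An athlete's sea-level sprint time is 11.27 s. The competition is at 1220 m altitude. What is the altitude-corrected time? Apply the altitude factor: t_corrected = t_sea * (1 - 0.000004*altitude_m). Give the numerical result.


Correction factor = 1 - 0.000004 * 1220 = 0.99512
t_corrected = t_sea * factor = 11.27 * 0.99512
t_corrected = 11.215 s

11.215 s


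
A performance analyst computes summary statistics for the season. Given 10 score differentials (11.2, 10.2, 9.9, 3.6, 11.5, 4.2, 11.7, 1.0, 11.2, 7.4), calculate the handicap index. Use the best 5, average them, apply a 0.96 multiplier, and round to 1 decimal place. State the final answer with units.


All differentials: 11.2, 10.2, 9.9, 3.6, 11.5, 4.2, 11.7, 1.0, 11.2, 7.4
Sorted: 1.0, 3.6, 4.2, 7.4, 9.9, 10.2, 11.2, 11.2, 11.5, 11.7
Best 5: 1.0, 3.6, 4.2, 7.4, 9.9
Average of best = 26.1 / 5 = 5.22
Raw index = 5.22 * 0.96 = 5.0112
Handicap index = round(5.0112, 1) = 5.0

5.0


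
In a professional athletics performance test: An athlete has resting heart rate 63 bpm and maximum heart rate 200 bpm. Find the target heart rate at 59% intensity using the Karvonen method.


Target = HRrest + pct*(HRmax - HRrest)
Heart rate reserve = HRmax - HRrest = 200 - 63 = 137 bpm
Fraction = 59% = 0.59
Target = 63 + 0.59 * 137
Target = 63 + 80.83 = 143.83 bpm

143.83 bpm


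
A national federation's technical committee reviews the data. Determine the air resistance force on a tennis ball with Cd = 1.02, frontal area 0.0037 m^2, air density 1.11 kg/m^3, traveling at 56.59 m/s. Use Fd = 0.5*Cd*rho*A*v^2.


Fd = 0.5 * Cd * rho * A * v^2
Fd = 0.5 * 1.02 * 1.11 * 0.0037 * 56.59^2
v^2 = 3202.4281
Fd = 0.5 * 1.02 * 1.11 * 0.0037 * 3202.4281 = 6.7077 N

6.7077 N


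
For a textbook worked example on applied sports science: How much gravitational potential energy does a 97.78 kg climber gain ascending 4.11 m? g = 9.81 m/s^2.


PE = m * g * h
PE = 97.78 * 9.81 * 4.11
PE = 959.2218 * 4.11 = 3942.4016 J

3942.4016 J


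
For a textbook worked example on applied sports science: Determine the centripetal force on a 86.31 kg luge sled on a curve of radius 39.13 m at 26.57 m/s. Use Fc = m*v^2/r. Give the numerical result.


Fc = m * v^2 / r
v^2 = 26.57^2 = 705.9649
Fc = 86.31 * 705.9649 / 39.13
Fc = 60931.8305 / 39.13 = 1557.1641 N

1557.1641 N


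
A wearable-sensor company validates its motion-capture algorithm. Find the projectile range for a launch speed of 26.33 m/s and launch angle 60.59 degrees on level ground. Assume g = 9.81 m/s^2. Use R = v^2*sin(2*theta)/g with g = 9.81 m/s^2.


R = v^2 * sin(2*theta) / g
Convert angle to radians: theta = 60.59 deg = 1.0575 rad
sin(2*theta) = sin(2.115) = 0.8555
R = 26.33^2 * 0.8555 / 9.81
R = 693.2689 * 0.8555 / 9.81 = 60.461 m

60.461 m


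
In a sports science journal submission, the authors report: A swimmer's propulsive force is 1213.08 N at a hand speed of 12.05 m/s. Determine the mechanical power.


P = F * v
P = 1213.08 * 12.05
P = 14617.614 W

14617.614 W


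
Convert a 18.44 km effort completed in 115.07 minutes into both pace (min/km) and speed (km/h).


Pace = time / distance = 115.07 min / 18.44 km = 6.2402 min/km
Speed = distance / time_in_hours = 18.44 / 1.9178 hr
Speed = 9.615 km/h

6.2402 min/km, 9.615 km/h


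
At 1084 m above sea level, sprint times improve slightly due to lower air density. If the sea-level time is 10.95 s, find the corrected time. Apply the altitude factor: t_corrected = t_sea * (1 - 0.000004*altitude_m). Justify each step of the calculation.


Correction factor = 1 - 0.000004 * 1084 = 0.995664
t_corrected = t_sea * factor = 10.95 * 0.995664
t_corrected = 10.9025 s

10.9025 s


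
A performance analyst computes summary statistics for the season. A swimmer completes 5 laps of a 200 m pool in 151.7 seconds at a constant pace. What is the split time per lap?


Split time = total_time / n_laps = 151.7 / 5
Split time = 30.34 s per lap

30.34 s


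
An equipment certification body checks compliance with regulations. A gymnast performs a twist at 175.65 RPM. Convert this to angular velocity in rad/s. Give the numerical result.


omega = RPM * 2 * pi / 60
omega = 175.65 * 2 * 3.14159 / 60
omega = 1103.6415 / 60 = 18.394 rad/s

18.394 rad/s


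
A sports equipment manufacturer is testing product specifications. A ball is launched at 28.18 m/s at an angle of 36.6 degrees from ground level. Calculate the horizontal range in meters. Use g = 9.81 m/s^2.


R = v^2 * sin(2*theta) / g
Convert angle to radians: theta = 36.6 deg = 0.6388 rad
sin(2*theta) = sin(1.2776) = 0.9573
R = 28.18^2 * 0.9573 / 9.81
R = 794.1124 * 0.9573 / 9.81 = 77.4943 m

77.4943 m
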